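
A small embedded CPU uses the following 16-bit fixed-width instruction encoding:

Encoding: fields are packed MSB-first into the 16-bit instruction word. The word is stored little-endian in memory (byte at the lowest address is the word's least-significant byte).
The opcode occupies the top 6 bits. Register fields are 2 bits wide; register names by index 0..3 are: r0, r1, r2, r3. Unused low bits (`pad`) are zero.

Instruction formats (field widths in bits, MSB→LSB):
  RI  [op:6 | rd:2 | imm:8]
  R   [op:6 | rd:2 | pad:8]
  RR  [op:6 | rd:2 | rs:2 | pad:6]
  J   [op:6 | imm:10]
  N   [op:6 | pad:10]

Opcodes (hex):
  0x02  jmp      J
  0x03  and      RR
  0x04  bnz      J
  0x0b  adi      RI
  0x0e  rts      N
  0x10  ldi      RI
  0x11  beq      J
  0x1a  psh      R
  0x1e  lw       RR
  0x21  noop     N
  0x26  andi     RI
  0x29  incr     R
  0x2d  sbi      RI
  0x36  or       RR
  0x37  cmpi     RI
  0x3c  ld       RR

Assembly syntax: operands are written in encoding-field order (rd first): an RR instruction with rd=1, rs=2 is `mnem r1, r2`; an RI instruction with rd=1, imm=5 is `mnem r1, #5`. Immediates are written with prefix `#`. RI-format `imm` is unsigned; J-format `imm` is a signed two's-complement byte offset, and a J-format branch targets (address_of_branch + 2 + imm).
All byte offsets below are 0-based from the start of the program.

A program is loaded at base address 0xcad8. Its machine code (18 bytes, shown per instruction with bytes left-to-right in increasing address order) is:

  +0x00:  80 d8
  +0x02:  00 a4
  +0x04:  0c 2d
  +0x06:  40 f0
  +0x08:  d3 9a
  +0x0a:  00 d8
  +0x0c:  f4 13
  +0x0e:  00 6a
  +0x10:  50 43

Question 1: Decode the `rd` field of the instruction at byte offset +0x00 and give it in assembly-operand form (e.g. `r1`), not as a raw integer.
r0

+0x00: 80 d8 ⇒ word 0xd880 (little)
  top 6b → 0x36 → or [RR]
  rd@[9:8]=0x0 ⇒ r0
  rs@[7:6]=0x2 ⇒ r2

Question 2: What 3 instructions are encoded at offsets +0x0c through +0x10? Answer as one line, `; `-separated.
+0x0c: f4 13 ⇒ word 0x13f4 (little)
  opcode bits[15:10]=0x4: bnz/J
  imm@[9:0]=0x3f4 (s10→-12) ⇒ #-12
+0x0e: 00 6a ⇒ word 0x6a00 (little)
  opcode bits[15:10]=0x1a: psh/R
  rd@[9:8]=0x2 ⇒ r2
+0x10: 50 43 ⇒ word 0x4350 (little)
  opcode bits[15:10]=0x10: ldi/RI
  rd@[9:8]=0x3 ⇒ r3
  imm@[7:0]=0x50 ⇒ #80

bnz #-12; psh r2; ldi r3, #80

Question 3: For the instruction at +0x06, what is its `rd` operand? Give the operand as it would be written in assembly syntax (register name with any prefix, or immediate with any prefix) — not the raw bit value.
r0

[06] 40 f0 → 0xf040
  opcode bits[15:10]=0x3c: ld/RR
  [9:8] rd=0 = r0
  [7:6] rs=1 = r1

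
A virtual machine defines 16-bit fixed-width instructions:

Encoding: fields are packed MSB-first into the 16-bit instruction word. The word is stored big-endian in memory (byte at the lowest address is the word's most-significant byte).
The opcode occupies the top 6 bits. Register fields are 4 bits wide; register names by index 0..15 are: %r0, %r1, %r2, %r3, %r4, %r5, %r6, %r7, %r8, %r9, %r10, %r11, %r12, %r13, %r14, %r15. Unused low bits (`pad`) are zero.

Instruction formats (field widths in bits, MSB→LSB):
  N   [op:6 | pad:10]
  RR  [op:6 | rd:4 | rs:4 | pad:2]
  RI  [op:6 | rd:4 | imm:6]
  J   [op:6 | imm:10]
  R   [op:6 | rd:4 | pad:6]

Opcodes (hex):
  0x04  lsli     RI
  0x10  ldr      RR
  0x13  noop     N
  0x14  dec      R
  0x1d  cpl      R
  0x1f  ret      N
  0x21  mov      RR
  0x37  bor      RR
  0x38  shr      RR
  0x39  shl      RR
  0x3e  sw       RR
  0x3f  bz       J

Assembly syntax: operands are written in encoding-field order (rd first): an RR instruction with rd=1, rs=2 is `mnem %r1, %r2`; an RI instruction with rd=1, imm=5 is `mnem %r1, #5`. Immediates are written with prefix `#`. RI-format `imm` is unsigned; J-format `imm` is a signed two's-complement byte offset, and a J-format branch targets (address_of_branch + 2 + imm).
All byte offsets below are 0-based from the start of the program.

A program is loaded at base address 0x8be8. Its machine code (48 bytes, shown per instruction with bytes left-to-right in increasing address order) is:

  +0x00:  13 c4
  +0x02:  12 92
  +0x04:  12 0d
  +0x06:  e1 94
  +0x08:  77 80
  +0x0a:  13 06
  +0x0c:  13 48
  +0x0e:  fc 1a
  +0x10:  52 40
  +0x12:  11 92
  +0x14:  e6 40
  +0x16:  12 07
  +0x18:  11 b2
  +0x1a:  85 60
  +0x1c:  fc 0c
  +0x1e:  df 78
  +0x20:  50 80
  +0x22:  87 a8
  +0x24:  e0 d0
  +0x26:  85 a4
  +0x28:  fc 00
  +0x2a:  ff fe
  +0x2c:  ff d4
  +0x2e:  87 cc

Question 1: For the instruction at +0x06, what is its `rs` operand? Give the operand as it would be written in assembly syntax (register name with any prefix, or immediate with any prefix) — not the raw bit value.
%r5

[06] e1 94 → 0xe194
  opcode bits[15:10]=0x38: shr/RR
  [9:6] rd=6 = %r6
  [5:2] rs=5 = %r5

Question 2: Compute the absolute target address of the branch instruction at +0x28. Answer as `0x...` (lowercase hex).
[28] fc 00 → 0xfc00
  op=0xfc00>>10=0x3f ⇒ bz (J)
  imm@[9:0]=0x0 ⇒ #0
  target = base 0x8be8 + off 0x28 + 2 + imm 0 = 0x8c12

0x8c12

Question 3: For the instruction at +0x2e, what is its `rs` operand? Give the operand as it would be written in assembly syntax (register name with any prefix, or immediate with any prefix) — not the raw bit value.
%r3

+0x2e: 87 cc ⇒ word 0x87cc (big)
  op=0x87cc>>10=0x21 ⇒ mov (RR)
  rd: (w>>6)&0xf=0xf → %r15
  rs: (w>>2)&0xf=0x3 → %r3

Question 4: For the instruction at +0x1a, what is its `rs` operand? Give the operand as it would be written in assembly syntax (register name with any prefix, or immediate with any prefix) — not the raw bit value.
off 0x1a: read 85 60 as big → 0x8560
  op=0x8560>>10=0x21 ⇒ mov (RR)
  rd: (w>>6)&0xf=0x5 → %r5
  rs: (w>>2)&0xf=0x8 → %r8

%r8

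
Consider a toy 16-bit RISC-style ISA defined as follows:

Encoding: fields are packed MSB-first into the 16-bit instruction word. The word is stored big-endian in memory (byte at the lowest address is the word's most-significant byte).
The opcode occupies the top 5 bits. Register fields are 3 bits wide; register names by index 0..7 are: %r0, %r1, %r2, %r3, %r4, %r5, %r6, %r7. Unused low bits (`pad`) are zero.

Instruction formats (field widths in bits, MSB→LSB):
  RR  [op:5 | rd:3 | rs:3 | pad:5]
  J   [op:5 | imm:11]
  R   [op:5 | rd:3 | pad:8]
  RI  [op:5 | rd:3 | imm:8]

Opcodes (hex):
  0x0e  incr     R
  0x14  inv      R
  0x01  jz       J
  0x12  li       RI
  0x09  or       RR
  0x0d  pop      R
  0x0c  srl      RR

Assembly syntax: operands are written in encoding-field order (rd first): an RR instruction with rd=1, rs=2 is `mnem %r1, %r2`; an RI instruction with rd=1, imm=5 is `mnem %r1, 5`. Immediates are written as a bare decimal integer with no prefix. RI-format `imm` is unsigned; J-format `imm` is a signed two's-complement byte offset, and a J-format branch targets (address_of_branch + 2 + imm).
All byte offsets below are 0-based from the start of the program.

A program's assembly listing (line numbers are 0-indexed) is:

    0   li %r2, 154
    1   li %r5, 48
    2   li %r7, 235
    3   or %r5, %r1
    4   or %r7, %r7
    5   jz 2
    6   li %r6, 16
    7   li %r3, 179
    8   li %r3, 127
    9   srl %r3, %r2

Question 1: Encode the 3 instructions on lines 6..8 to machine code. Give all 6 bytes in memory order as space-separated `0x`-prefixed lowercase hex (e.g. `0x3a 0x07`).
6. li fields op=0x12:5|rd=6:3|imm=16:8 → word 9610h → 96 10
7. li fields op=0x12:5|rd=3:3|imm=179:8 → word 93b3h → 93 b3
8. li fields op=0x12:5|rd=3:3|imm=127:8 → word 937fh → 93 7f

0x96 0x10 0x93 0xb3 0x93 0x7f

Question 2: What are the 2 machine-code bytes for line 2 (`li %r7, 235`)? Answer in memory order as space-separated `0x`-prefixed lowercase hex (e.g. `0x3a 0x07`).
line 2 (li): pack op=0x12:5|rd=7:3|imm=235:8 = 0x97eb; big→ 97 eb

0x97 0xeb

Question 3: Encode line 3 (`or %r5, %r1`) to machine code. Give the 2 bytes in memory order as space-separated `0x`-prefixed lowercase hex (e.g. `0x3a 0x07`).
3. or fields op=0x9:5|rd=5:3|rs=1:3|pad=0:5 → word 4d20h → 4d 20

0x4d 0x20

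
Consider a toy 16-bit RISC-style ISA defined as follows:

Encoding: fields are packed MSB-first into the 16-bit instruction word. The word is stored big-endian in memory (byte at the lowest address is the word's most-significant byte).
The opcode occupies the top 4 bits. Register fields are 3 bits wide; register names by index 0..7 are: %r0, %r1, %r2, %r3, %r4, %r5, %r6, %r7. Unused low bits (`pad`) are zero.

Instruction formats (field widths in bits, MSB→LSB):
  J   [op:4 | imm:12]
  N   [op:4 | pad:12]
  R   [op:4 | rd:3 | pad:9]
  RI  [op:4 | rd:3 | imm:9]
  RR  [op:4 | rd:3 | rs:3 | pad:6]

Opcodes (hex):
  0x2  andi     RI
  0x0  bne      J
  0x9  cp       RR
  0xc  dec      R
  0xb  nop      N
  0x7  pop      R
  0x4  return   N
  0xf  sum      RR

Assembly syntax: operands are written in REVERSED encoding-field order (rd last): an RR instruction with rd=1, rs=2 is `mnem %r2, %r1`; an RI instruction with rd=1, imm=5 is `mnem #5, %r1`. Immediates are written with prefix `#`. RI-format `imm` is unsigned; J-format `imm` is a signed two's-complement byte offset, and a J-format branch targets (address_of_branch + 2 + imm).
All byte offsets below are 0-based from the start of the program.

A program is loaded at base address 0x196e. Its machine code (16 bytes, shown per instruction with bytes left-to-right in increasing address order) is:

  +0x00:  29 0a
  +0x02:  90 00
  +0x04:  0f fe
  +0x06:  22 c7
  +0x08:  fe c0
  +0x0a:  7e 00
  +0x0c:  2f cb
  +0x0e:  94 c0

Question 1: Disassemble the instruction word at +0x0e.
[0e] 94 c0 → 0x94c0
  opcode bits[15:12]=0x9: cp/RR
  rd: (w>>9)&0x7=0x2 → %r2
  rs: (w>>6)&0x7=0x3 → %r3

cp %r3, %r2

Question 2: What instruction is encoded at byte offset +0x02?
+0x02: 90 00 ⇒ word 0x9000 (big)
  op=0x9000>>12=0x9 ⇒ cp (RR)
  [11:9] rd=0 = %r0
  [8:6] rs=0 = %r0

cp %r0, %r0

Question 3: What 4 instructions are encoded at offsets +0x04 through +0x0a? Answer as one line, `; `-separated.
bne #-2; andi #199, %r1; sum %r3, %r7; pop %r7

+0x04: 0f fe ⇒ word 0x0ffe (big)
  top 4b → 0x0 → bne [J]
  [11:0] imm=4094 (s12→-2) = #-2
+0x06: 22 c7 ⇒ word 0x22c7 (big)
  top 4b → 0x2 → andi [RI]
  [11:9] rd=1 = %r1
  [8:0] imm=199 = #199
+0x08: fe c0 ⇒ word 0xfec0 (big)
  top 4b → 0xf → sum [RR]
  [11:9] rd=7 = %r7
  [8:6] rs=3 = %r3
+0x0a: 7e 00 ⇒ word 0x7e00 (big)
  top 4b → 0x7 → pop [R]
  [11:9] rd=7 = %r7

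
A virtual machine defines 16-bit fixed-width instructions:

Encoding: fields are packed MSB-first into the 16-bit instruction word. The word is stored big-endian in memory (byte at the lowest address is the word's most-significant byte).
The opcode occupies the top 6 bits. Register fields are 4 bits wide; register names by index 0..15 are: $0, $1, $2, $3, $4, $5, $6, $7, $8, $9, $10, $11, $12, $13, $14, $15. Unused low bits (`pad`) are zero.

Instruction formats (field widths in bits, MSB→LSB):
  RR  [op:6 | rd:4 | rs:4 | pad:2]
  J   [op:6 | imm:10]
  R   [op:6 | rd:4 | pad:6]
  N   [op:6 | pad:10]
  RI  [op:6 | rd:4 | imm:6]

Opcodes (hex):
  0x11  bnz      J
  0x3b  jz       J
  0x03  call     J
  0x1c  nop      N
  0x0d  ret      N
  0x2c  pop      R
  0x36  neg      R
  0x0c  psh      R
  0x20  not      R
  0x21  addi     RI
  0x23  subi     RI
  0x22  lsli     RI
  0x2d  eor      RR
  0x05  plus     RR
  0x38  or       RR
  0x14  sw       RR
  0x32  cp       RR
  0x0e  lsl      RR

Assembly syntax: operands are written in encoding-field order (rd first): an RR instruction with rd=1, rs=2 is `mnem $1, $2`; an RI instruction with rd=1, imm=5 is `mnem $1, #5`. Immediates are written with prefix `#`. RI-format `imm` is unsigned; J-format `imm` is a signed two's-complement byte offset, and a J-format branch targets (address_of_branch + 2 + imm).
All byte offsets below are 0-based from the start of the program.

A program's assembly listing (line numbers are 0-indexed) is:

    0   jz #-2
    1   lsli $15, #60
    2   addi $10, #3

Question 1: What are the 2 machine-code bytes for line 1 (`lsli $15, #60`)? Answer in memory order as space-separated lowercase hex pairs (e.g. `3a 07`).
1. lsli fields op=0x22:6|rd=15:4|imm=60:6 → word 8bfch → 8b fc

8b fc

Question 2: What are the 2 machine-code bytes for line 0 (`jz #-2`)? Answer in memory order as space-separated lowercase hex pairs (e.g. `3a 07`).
ef fe

line 0 (jz): pack op=0x3b:6|imm=-2:10 = 0xeffe; big→ ef fe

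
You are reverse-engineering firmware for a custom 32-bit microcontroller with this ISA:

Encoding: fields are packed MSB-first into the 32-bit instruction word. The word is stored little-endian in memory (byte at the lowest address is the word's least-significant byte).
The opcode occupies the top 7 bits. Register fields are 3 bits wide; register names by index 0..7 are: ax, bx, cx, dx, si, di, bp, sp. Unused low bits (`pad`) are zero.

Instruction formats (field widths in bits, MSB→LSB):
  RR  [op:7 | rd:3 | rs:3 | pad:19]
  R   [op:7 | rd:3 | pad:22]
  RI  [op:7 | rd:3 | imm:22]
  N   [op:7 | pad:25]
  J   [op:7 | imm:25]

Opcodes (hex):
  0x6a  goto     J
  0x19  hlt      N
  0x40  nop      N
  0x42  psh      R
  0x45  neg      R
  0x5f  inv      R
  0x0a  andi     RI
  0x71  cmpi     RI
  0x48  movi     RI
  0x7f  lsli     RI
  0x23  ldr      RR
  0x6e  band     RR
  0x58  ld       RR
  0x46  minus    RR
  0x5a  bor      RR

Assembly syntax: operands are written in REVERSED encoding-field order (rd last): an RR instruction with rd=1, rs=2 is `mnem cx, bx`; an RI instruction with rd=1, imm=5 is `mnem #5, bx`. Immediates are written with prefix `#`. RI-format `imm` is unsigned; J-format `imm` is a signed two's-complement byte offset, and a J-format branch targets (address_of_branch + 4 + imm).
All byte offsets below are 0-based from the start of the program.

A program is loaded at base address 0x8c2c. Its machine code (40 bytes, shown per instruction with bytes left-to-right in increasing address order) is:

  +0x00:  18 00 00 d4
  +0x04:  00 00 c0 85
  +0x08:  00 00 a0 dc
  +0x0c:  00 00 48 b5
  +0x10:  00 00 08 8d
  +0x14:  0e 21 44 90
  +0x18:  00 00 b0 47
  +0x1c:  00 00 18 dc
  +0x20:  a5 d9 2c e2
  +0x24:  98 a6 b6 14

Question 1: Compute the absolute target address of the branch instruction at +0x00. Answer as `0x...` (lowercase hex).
0x8c48

off 0x00: read 18 00 00 d4 as little → 0xd4000018
  opcode bits[31:25]=0x6a: goto/J
  imm@[24:0]=0x18 ⇒ #24
  target = base 0x8c2c + off 0x00 + 4 + imm 24 = 0x8c48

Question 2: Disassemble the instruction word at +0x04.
psh sp

+0x04: 00 00 c0 85 ⇒ word 0x85c00000 (little)
  op=0x85c00000>>25=0x42 ⇒ psh (R)
  rd: (w>>22)&0x7=0x7 → sp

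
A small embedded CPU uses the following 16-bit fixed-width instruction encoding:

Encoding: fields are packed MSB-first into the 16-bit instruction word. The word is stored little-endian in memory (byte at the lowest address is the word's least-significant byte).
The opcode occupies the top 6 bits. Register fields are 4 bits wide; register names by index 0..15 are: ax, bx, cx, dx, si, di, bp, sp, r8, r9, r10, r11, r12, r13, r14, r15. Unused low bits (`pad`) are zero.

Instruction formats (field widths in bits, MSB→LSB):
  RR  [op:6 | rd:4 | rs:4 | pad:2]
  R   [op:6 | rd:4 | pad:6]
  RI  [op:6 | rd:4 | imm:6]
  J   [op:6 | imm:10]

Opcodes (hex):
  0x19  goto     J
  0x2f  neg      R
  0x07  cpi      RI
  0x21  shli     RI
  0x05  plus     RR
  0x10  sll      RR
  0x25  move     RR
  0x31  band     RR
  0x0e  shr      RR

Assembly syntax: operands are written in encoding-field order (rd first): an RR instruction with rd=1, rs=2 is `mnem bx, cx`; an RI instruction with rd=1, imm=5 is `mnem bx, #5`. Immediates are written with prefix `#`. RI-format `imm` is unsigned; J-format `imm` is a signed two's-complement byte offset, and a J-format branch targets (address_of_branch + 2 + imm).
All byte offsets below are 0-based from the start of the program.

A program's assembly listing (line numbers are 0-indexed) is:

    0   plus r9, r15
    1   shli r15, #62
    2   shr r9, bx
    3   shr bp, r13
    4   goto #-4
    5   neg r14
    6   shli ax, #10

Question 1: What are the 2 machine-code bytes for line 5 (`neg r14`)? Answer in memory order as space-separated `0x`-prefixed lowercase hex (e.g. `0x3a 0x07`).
L5: neg op=0x2f:6|rd=14:4|pad=0:6 ⇒ 0xbf80 ⇒ little 80 bf

0x80 0xbf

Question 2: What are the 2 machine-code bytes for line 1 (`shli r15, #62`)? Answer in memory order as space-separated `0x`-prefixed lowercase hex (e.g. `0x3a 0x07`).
line 1 (shli): pack op=0x21:6|rd=15:4|imm=62:6 = 0x87fe; little→ fe 87

0xfe 0x87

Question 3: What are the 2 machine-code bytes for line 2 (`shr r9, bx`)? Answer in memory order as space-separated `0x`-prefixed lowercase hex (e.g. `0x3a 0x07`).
0x44 0x3a

line 2 (shr): pack op=0xe:6|rd=9:4|rs=1:4|pad=0:2 = 0x3a44; little→ 44 3a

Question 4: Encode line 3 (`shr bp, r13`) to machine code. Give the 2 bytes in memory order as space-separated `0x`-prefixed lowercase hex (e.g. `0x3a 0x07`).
3. shr fields op=0xe:6|rd=6:4|rs=13:4|pad=0:2 → word 39b4h → b4 39

0xb4 0x39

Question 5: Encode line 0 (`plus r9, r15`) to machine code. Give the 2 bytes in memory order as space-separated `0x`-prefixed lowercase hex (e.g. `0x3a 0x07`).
0. plus fields op=0x5:6|rd=9:4|rs=15:4|pad=0:2 → word 167ch → 7c 16

0x7c 0x16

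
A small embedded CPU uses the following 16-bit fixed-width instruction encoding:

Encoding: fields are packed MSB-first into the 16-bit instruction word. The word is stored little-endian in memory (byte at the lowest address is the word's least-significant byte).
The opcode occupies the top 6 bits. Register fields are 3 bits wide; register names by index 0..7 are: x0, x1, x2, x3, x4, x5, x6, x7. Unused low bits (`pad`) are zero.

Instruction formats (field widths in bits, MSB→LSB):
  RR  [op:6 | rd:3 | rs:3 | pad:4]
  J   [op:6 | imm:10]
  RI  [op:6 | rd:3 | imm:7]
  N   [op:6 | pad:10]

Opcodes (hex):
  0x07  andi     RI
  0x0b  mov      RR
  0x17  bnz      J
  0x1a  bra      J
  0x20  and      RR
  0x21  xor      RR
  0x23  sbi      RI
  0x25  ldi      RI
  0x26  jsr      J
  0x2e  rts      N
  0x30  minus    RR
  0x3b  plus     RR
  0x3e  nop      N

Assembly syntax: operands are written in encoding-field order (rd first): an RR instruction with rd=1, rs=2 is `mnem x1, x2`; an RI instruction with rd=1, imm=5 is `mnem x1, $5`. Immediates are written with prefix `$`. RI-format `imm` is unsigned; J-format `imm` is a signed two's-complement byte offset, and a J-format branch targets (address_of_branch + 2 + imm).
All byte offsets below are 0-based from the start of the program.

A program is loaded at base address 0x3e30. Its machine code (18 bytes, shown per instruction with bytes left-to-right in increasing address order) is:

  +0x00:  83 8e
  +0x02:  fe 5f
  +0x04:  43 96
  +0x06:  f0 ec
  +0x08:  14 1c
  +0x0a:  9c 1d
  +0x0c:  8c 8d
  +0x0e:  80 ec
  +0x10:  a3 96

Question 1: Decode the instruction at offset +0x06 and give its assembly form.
off 0x06: read f0 ec as little → 0xecf0
  opcode bits[15:10]=0x3b: plus/RR
  [9:7] rd=1 = x1
  [6:4] rs=7 = x7

plus x1, x7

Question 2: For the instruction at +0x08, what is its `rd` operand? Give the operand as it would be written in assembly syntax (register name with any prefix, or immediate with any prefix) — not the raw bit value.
@+08  little-endian(14 1c) = 0x1c14
  op=0x1c14>>10=0x7 ⇒ andi (RI)
  rd: (w>>7)&0x7=0x0 → x0
  imm: (w>>0)&0x7f=0x14 → $20

x0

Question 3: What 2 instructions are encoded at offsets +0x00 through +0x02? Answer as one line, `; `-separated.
sbi x5, $3; bnz $-2

[00] 83 8e → 0x8e83
  top 6b → 0x23 → sbi [RI]
  rd: (w>>7)&0x7=0x5 → x5
  imm: (w>>0)&0x7f=0x3 → $3
[02] fe 5f → 0x5ffe
  top 6b → 0x17 → bnz [J]
  imm: (w>>0)&0x3ff=0x3fe (s10→-2) → $-2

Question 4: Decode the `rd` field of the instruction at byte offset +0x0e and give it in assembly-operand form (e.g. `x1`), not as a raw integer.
+0x0e: 80 ec ⇒ word 0xec80 (little)
  op=0xec80>>10=0x3b ⇒ plus (RR)
  rd@[9:7]=0x1 ⇒ x1
  rs@[6:4]=0x0 ⇒ x0

x1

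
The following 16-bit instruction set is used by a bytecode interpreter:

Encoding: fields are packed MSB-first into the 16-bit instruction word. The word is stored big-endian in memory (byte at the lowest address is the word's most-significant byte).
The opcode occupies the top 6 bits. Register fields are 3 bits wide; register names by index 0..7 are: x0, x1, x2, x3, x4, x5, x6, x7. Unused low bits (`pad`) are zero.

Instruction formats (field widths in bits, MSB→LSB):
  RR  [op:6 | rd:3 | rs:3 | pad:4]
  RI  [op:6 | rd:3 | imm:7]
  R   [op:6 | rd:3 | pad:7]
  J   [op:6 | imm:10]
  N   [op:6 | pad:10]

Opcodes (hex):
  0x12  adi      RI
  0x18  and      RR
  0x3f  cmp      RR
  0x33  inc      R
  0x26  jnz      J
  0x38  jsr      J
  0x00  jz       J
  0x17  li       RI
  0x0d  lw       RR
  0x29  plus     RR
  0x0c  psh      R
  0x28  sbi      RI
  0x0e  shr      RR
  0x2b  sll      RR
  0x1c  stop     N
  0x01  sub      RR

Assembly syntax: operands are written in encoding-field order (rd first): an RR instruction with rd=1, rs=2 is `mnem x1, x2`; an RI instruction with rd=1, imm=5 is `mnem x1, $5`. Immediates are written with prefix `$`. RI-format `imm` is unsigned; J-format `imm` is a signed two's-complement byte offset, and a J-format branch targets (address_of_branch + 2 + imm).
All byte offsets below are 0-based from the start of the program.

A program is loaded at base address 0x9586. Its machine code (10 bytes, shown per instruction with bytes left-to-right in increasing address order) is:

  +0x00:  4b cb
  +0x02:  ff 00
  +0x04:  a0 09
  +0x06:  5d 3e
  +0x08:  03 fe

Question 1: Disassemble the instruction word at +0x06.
li x2, $62

@+06  big-endian(5d 3e) = 0x5d3e
  top 6b → 0x17 → li [RI]
  rd: (w>>7)&0x7=0x2 → x2
  imm: (w>>0)&0x7f=0x3e → $62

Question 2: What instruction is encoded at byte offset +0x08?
jz $-2

+0x08: 03 fe ⇒ word 0x03fe (big)
  top 6b → 0x0 → jz [J]
  [9:0] imm=1022 (s10→-2) = $-2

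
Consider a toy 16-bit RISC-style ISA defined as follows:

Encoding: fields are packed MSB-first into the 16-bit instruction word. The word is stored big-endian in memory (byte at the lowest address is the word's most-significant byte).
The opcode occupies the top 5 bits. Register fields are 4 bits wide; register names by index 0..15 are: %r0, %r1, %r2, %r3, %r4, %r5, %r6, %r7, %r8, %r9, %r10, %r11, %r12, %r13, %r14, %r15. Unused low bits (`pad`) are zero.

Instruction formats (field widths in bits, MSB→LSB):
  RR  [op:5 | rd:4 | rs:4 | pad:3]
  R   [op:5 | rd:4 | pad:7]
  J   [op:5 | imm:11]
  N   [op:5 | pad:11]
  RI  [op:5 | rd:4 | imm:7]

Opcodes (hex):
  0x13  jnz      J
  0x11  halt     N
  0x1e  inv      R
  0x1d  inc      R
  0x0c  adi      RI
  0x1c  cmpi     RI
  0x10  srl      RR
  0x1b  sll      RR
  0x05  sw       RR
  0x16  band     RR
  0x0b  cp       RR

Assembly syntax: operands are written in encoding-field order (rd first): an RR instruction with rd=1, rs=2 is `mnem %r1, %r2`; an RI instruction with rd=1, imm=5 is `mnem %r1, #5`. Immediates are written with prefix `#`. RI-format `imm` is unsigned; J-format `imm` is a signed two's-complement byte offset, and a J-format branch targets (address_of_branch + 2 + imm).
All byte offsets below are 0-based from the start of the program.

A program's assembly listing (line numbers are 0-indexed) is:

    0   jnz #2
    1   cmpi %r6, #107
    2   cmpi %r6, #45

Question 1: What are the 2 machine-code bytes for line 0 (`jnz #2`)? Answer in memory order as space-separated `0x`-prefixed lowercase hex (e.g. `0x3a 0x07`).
0x98 0x02

line 0 (jnz): pack op=0x13:5|imm=2:11 = 0x9802; big→ 98 02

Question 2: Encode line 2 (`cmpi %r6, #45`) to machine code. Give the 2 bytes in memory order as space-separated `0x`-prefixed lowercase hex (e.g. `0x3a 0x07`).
2. cmpi fields op=0x1c:5|rd=6:4|imm=45:7 → word e32dh → e3 2d

0xe3 0x2d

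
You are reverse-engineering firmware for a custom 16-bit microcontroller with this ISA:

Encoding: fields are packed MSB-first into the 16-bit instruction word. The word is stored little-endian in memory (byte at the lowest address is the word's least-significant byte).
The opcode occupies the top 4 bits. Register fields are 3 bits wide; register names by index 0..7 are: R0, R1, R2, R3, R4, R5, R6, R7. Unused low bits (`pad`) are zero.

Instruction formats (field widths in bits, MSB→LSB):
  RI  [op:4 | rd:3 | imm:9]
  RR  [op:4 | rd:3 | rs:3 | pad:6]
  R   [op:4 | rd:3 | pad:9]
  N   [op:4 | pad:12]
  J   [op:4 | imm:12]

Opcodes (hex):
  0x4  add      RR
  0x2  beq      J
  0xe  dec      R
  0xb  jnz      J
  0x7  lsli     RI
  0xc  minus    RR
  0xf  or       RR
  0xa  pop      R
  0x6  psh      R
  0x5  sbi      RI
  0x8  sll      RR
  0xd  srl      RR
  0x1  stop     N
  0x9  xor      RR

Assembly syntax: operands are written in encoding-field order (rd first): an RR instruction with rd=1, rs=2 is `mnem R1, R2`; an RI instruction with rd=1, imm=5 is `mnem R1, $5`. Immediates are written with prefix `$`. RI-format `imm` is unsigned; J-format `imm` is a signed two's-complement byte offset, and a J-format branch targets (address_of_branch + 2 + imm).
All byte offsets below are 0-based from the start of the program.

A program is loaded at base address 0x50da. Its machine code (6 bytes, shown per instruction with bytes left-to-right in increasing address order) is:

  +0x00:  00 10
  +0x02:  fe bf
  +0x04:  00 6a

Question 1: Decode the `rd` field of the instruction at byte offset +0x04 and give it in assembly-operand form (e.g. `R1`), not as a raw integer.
R5

off 0x04: read 00 6a as little → 0x6a00
  opcode bits[15:12]=0x6: psh/R
  [11:9] rd=5 = R5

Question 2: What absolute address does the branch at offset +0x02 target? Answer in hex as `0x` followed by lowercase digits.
0x50dc

[02] fe bf → 0xbffe
  opcode bits[15:12]=0xb: jnz/J
  [11:0] imm=4094 (s12→-2) = $-2
  target = base 0x50da + off 0x02 + 2 + imm -2 = 0x50dc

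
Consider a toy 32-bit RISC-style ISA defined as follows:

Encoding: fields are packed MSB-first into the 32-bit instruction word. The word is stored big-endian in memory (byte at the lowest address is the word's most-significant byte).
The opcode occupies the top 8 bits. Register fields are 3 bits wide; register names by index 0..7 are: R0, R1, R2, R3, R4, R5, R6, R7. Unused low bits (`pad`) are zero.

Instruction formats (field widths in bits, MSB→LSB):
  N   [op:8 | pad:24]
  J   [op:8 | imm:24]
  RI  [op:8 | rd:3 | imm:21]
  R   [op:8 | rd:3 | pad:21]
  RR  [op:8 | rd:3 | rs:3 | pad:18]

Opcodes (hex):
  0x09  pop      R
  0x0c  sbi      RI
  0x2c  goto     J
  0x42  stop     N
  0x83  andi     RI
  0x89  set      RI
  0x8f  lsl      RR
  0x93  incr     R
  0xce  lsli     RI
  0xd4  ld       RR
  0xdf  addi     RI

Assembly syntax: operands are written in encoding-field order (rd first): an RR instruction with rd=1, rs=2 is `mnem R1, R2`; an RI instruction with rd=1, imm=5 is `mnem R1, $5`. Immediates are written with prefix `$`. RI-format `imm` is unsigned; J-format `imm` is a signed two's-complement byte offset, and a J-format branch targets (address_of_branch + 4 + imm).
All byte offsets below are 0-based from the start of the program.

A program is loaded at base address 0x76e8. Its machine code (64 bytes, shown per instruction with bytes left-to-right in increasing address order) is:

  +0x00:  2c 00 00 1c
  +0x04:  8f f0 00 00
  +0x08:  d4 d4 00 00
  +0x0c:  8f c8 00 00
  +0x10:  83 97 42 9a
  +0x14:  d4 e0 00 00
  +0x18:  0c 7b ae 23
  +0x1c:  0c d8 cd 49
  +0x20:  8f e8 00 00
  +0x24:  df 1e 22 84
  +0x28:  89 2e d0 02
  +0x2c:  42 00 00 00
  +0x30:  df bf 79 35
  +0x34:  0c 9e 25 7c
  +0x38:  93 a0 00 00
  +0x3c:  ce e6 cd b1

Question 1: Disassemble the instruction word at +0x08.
ld R6, R5

@+08  big-endian(d4 d4 00 00) = 0xd4d40000
  opcode bits[31:24]=0xd4: ld/RR
  [23:21] rd=6 = R6
  [20:18] rs=5 = R5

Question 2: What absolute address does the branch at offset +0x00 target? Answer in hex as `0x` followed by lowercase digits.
0x7708

@+00  big-endian(2c 00 00 1c) = 0x2c00001c
  opcode bits[31:24]=0x2c: goto/J
  imm: (w>>0)&0xffffff=0x1c → $28
  target = base 0x76e8 + off 0x00 + 4 + imm 28 = 0x7708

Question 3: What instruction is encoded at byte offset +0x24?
addi R0, $1974916

@+24  big-endian(df 1e 22 84) = 0xdf1e2284
  top 8b → 0xdf → addi [RI]
  rd@[23:21]=0x0 ⇒ R0
  imm@[20:0]=0x1e2284 ⇒ $1974916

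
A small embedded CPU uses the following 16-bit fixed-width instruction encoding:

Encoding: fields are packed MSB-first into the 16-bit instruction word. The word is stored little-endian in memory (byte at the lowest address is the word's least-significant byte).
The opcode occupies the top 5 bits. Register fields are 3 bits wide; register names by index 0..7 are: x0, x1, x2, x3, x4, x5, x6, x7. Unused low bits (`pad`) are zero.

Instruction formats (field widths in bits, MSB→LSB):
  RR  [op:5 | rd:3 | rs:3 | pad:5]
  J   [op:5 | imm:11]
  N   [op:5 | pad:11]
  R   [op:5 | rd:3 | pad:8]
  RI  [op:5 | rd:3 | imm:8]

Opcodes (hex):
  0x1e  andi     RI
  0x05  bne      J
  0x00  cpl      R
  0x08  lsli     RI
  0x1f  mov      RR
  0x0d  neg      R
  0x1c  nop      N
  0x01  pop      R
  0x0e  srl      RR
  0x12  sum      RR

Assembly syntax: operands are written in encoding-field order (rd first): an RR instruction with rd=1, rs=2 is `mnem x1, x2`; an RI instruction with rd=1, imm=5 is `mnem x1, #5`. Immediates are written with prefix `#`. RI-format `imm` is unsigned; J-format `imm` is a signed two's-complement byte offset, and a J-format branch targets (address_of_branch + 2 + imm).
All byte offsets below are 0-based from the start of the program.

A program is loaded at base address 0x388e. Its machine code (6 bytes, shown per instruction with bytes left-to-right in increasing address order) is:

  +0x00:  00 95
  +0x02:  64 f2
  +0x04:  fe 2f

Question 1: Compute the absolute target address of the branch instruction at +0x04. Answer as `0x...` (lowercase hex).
0x3892

off 0x04: read fe 2f as little → 0x2ffe
  opcode bits[15:11]=0x5: bne/J
  imm@[10:0]=0x7fe (s11→-2) ⇒ #-2
  target = base 0x388e + off 0x04 + 2 + imm -2 = 0x3892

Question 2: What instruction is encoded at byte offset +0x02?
andi x2, #100

[02] 64 f2 → 0xf264
  opcode bits[15:11]=0x1e: andi/RI
  rd@[10:8]=0x2 ⇒ x2
  imm@[7:0]=0x64 ⇒ #100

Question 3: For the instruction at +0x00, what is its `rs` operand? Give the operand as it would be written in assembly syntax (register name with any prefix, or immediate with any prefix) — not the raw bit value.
+0x00: 00 95 ⇒ word 0x9500 (little)
  opcode bits[15:11]=0x12: sum/RR
  rd: (w>>8)&0x7=0x5 → x5
  rs: (w>>5)&0x7=0x0 → x0

x0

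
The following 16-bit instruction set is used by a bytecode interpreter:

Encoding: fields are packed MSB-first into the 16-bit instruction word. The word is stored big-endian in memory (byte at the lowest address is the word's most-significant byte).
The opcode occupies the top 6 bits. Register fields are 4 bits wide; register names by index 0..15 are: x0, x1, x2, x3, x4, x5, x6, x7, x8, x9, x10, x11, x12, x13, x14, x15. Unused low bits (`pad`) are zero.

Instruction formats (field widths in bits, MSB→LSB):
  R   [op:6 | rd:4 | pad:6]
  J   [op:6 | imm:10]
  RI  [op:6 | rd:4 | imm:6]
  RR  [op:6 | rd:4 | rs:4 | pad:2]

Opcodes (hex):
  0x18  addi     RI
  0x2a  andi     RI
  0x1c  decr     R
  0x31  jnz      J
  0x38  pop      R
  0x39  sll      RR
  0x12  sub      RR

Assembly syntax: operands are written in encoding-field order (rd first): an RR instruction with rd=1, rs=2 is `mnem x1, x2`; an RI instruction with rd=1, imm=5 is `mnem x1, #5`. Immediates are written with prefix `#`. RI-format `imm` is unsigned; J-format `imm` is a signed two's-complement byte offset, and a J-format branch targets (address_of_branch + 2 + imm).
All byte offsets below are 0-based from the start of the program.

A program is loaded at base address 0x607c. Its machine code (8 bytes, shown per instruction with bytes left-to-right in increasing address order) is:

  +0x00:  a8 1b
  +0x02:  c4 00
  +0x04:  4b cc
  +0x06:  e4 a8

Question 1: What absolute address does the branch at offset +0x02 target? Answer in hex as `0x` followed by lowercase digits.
@+02  big-endian(c4 00) = 0xc400
  top 6b → 0x31 → jnz [J]
  [9:0] imm=0 = #0
  target = base 0x607c + off 0x02 + 2 + imm 0 = 0x6080

0x6080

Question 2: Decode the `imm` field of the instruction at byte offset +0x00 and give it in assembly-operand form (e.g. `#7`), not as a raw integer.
#27

+0x00: a8 1b ⇒ word 0xa81b (big)
  top 6b → 0x2a → andi [RI]
  [9:6] rd=0 = x0
  [5:0] imm=27 = #27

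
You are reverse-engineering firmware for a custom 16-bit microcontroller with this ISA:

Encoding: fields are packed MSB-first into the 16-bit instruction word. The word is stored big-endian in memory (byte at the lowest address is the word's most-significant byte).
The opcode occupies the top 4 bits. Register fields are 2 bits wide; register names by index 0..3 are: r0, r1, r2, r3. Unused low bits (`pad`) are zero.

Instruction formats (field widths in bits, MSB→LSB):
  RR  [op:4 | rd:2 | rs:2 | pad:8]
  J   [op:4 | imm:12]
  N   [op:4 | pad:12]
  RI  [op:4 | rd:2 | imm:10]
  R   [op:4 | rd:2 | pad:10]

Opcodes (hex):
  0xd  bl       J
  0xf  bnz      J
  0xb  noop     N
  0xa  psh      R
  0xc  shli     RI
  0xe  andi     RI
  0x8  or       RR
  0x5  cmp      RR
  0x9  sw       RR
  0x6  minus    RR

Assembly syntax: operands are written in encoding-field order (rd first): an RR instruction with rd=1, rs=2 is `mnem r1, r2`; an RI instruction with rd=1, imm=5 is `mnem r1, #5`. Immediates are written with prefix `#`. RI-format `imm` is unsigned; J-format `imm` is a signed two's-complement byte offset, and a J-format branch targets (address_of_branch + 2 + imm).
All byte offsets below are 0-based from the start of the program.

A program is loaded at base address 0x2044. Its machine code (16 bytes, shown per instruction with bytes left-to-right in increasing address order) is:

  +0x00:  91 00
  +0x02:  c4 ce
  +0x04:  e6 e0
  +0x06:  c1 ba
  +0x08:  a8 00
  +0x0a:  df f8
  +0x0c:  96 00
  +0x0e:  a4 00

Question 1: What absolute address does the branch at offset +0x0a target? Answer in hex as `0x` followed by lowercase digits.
@+0a  big-endian(df f8) = 0xdff8
  opcode bits[15:12]=0xd: bl/J
  imm@[11:0]=0xff8 (s12→-8) ⇒ #-8
  target = base 0x2044 + off 0x0a + 2 + imm -8 = 0x2048

0x2048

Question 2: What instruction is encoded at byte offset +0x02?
@+02  big-endian(c4 ce) = 0xc4ce
  top 4b → 0xc → shli [RI]
  rd: (w>>10)&0x3=0x1 → r1
  imm: (w>>0)&0x3ff=0xce → #206

shli r1, #206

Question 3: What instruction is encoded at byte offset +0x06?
shli r0, #442

off 0x06: read c1 ba as big → 0xc1ba
  opcode bits[15:12]=0xc: shli/RI
  rd: (w>>10)&0x3=0x0 → r0
  imm: (w>>0)&0x3ff=0x1ba → #442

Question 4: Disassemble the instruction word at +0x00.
@+00  big-endian(91 00) = 0x9100
  op=0x9100>>12=0x9 ⇒ sw (RR)
  rd: (w>>10)&0x3=0x0 → r0
  rs: (w>>8)&0x3=0x1 → r1

sw r0, r1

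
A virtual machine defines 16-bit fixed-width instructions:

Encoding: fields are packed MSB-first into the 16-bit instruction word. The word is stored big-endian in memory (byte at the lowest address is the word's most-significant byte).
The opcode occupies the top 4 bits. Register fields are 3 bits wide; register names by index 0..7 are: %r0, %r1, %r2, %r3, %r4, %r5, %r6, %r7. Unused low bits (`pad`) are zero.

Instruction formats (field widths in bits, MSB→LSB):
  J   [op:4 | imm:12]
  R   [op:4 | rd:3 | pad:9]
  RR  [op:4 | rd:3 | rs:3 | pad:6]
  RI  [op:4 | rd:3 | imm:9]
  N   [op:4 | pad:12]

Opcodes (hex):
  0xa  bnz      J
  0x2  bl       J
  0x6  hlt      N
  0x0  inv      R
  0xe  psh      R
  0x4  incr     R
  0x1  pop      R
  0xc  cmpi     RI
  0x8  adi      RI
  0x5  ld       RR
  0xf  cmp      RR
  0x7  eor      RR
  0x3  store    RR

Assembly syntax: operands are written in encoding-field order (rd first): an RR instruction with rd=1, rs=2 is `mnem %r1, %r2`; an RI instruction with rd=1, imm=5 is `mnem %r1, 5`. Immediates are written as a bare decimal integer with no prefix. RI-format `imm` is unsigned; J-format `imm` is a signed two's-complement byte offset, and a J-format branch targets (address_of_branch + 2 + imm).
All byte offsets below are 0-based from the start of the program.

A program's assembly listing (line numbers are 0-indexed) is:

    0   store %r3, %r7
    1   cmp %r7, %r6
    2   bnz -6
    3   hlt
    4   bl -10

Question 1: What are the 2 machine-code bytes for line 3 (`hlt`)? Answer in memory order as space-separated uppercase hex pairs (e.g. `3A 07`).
L3: hlt op=0x6:4|pad=0:12 ⇒ 0x6000 ⇒ big 60 00

60 00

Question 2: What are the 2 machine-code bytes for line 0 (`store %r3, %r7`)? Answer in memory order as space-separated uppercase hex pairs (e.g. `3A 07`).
0. store fields op=0x3:4|rd=3:3|rs=7:3|pad=0:6 → word 37c0h → 37 c0

37 C0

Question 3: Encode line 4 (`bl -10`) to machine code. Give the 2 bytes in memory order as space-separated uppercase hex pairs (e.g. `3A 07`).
line 4 (bl): pack op=0x2:4|imm=-10:12 = 0x2ff6; big→ 2f f6

2F F6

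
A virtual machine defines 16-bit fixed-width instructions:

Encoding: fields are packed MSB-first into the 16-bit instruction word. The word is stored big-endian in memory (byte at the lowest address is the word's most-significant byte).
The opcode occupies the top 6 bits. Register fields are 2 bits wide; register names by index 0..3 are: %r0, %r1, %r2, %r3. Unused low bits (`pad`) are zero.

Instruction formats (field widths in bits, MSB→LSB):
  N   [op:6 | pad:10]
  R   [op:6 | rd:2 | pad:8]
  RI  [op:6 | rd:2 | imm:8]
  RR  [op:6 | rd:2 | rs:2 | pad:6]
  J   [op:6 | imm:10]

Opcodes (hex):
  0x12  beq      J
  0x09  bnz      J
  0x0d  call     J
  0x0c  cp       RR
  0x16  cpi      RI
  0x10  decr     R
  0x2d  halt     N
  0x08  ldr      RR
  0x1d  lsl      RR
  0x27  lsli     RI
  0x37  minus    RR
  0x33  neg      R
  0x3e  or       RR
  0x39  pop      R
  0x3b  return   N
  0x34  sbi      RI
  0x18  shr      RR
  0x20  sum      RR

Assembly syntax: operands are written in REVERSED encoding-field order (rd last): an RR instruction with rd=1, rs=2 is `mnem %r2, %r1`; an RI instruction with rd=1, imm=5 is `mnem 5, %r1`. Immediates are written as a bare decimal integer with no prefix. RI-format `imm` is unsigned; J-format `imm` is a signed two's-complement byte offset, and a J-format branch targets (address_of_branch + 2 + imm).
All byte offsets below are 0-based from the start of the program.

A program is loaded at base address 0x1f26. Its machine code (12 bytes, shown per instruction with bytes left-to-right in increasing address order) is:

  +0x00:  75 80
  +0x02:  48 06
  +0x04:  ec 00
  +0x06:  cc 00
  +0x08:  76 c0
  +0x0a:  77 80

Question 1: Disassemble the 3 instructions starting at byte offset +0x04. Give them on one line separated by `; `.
return; neg %r0; lsl %r3, %r2

off 0x04: read ec 00 as big → 0xec00
  opcode bits[15:10]=0x3b: return/N
off 0x06: read cc 00 as big → 0xcc00
  opcode bits[15:10]=0x33: neg/R
  rd@[9:8]=0x0 ⇒ %r0
off 0x08: read 76 c0 as big → 0x76c0
  opcode bits[15:10]=0x1d: lsl/RR
  rd@[9:8]=0x2 ⇒ %r2
  rs@[7:6]=0x3 ⇒ %r3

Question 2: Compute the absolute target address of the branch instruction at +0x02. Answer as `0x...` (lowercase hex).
0x1f30

off 0x02: read 48 06 as big → 0x4806
  op=0x4806>>10=0x12 ⇒ beq (J)
  imm: (w>>0)&0x3ff=0x6 → 6
  target = base 0x1f26 + off 0x02 + 2 + imm 6 = 0x1f30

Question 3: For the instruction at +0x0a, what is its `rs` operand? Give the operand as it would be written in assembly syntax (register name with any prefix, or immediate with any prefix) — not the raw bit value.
%r2

[0a] 77 80 → 0x7780
  op=0x7780>>10=0x1d ⇒ lsl (RR)
  [9:8] rd=3 = %r3
  [7:6] rs=2 = %r2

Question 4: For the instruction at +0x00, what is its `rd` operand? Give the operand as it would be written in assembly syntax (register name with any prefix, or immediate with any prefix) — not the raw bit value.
%r1

@+00  big-endian(75 80) = 0x7580
  op=0x7580>>10=0x1d ⇒ lsl (RR)
  [9:8] rd=1 = %r1
  [7:6] rs=2 = %r2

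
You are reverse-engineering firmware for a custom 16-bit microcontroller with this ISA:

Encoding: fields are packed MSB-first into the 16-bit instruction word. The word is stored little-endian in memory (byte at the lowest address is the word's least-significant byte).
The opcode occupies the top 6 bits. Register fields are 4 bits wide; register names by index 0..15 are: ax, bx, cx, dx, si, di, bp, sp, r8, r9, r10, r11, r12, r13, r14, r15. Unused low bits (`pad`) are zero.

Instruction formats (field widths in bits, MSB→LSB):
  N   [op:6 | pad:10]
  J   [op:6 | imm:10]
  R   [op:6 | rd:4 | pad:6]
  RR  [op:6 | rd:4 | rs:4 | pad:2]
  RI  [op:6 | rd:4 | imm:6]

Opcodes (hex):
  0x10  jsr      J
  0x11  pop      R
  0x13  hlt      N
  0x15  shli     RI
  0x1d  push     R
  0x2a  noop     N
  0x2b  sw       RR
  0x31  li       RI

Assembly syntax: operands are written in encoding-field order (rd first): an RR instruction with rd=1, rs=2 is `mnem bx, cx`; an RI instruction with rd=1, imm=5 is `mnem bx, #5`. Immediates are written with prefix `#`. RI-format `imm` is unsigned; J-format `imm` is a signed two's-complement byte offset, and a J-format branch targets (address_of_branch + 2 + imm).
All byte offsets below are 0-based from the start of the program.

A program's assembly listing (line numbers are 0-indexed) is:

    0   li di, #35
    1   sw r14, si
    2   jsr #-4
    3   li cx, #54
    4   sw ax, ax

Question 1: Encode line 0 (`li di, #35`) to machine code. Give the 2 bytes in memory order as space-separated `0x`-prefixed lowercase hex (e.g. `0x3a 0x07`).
L0: li op=0x31:6|rd=5:4|imm=35:6 ⇒ 0xc563 ⇒ little 63 c5

0x63 0xc5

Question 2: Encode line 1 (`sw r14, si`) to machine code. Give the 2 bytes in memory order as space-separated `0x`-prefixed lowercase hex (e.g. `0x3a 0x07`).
0x90 0xaf

line 1 (sw): pack op=0x2b:6|rd=14:4|rs=4:4|pad=0:2 = 0xaf90; little→ 90 af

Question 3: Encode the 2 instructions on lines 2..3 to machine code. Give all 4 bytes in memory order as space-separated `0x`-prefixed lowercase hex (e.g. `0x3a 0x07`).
0xfc 0x43 0xb6 0xc4

2. jsr fields op=0x10:6|imm=-4:10 → word 43fch → fc 43
3. li fields op=0x31:6|rd=2:4|imm=54:6 → word c4b6h → b6 c4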